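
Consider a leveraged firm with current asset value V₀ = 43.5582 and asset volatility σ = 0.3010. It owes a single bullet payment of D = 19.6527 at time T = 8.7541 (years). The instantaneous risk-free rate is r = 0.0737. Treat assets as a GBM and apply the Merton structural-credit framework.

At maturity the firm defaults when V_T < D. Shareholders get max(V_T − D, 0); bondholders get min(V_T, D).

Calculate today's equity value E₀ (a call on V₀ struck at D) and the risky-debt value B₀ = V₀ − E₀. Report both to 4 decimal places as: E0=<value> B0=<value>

Equity is a call on the firm's assets struck at D = 19.6527:
d₁ = [ln(V₀/D) + (r + σ²/2)T] / (σ√T)
   = [ln(43.5582/19.6527) + (0.0737 + 0.5·0.3010²)·8.7541] / (0.3010·√8.7541)
   = [0.795883 + 1.041742] / 0.890579 = 2.063406
d₂ = d₁ − σ√T = 2.063406 − 0.890579 = 1.172828
N(d₁) = 0.980463,  N(d₂) = 0.879568,  e^(−rT) = 0.524570
E₀ = V₀·N(d₁) − D·e^(−rT)·N(d₂)
   = 43.5582·0.980463 − 19.6527·0.524570·0.879568 = 33.639557
B₀ = V₀ − E₀ = 43.5582 − 33.639557 = 9.918643

E0=33.6396 B0=9.9186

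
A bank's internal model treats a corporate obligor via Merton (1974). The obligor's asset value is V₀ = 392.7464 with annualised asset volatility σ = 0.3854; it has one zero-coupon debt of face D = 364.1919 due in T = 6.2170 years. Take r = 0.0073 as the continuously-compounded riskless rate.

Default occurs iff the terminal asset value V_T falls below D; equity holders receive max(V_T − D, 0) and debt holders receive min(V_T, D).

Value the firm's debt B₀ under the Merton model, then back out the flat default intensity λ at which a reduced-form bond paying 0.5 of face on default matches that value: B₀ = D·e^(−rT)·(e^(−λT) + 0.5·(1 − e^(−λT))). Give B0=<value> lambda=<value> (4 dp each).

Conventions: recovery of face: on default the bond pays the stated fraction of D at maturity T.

B0=232.6767 lambda=0.1749

Equity is a call on the firm's assets struck at D = 364.1919:
d₁ = [ln(V₀/D) + (r + σ²/2)T] / (σ√T)
   = [ln(392.7464/364.1919) + (0.0073 + 0.5·0.3854²)·6.2170] / (0.3854·√6.2170)
   = [0.075483 + 0.507099] / 0.960953 = 0.606255
d₂ = d₁ − σ√T = 0.606255 − 0.960953 = -0.354698
N(d₁) = 0.727827,  N(d₂) = 0.361408,  e^(−rT) = 0.955630
E₀ = V₀·N(d₁) − D·e^(−rT)·N(d₂)
   = 392.7464·0.727827 − 364.1919·0.955630·0.361408 = 160.069720
B₀ = V₀ − E₀ = 392.7464 − 160.069720 = 232.676680
e^(−λT) = (B₀·e^(rT)/D − 0.5)/(1 − 0.5) = (232.6767·1.046430/364.1919 − 0.5)/0.5 = 0.33709626
λ = −ln(0.33709626)/6.2170 = 0.174905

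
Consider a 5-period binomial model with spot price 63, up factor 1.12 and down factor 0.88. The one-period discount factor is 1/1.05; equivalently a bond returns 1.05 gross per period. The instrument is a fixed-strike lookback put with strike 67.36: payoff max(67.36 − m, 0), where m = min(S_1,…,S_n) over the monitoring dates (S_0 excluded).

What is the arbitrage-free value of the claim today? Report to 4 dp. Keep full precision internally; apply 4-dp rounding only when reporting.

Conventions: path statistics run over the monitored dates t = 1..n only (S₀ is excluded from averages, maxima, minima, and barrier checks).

price = 5.2324

Under the martingale measure an up-move has probability p* = 0.7083; value the claim as the probability-weighted average of per-path payoffs, discounted 5 periods at R = 1.05.
Enumerate all 2^5 = 32 price paths (U = up ×1.12, D = down ×0.88); each path with k up-moves has probability p*^k·(1−p*)^(5−k).
DDDDD: m=33.2471, payoff=34.1129, prob=0.002111
UDDDD: m=42.3145, payoff=25.0455, prob=0.005126
DUDDD: m=42.3145, payoff=25.0455, prob=0.005126
UUDDD: m=53.8548, payoff=13.5052, prob=0.012449
DDUDD: m=42.3145, payoff=25.0455, prob=0.005126
UDUDD: m=53.8548, payoff=13.5052, prob=0.012449
DUUDD: m=53.8548, payoff=13.5052, prob=0.012449
UUUDD: m=68.5425, payoff=0.0000, prob=0.030233
DDDUD: m=42.3145, payoff=25.0455, prob=0.005126
UDDUD: m=53.8548, payoff=13.5052, prob=0.012449
DUDUD: m=53.8548, payoff=13.5052, prob=0.012449
UUDUD: m=68.5425, payoff=0.0000, prob=0.030233
DDUUD: m=48.7872, payoff=18.5728, prob=0.012449
UDUUD: m=62.0928, payoff=5.2672, prob=0.030233
DUUUD: m=55.4400, payoff=11.9200, prob=0.030233
UUUUD: m=70.5600, payoff=0.0000, prob=0.073424
DDDDU: m=37.7808, payoff=29.5792, prob=0.005126
UDDDU: m=48.0847, payoff=19.2753, prob=0.012449
DUDDU: m=48.0847, payoff=19.2753, prob=0.012449
UUDDU: m=61.1987, payoff=6.1613, prob=0.030233
DDUDU: m=48.0847, payoff=19.2753, prob=0.012449
UDUDU: m=61.1987, payoff=6.1613, prob=0.030233
DUUDU: m=55.4400, payoff=11.9200, prob=0.030233
UUUDU: m=70.5600, payoff=0.0000, prob=0.073424
DDDUU: m=42.9327, payoff=24.4273, prob=0.012449
UDDUU: m=54.6417, payoff=12.7183, prob=0.030233
DUDUU: m=54.6417, payoff=12.7183, prob=0.030233
UUDUU: m=69.5439, payoff=0.0000, prob=0.073424
DDUUU: m=48.7872, payoff=18.5728, prob=0.030233
UDUUU: m=62.0928, payoff=5.2672, prob=0.073424
DUUUU: m=55.4400, payoff=11.9200, prob=0.073424
UUUUU: m=70.5600, payoff=0.0000, prob=0.178315
Price = Σ prob·payoff / R^5 = 6.678060 / 1.276282 = 5.2324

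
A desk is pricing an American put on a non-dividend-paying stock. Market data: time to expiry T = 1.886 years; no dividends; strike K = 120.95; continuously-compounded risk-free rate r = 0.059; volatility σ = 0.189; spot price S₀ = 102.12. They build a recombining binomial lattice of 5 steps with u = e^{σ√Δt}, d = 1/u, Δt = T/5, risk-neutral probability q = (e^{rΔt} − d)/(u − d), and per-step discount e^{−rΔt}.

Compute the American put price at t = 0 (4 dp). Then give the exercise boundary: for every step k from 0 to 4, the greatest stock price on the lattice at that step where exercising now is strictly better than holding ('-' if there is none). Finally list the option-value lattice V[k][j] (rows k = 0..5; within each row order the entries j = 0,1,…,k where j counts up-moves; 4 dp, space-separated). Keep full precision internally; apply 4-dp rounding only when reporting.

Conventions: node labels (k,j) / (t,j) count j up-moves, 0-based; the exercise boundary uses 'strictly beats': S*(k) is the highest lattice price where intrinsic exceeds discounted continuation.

Δt=0.37720  u=1.12308  d=0.89041  q=0.56773  discount=0.97799
step 5 (expiry): payoffs max(K−S,0) = 63.7953 48.8599 30.0217 6.2608 0.0000 0.0000
step 4: (k=4,j=0): S=64.1895, K−S=56.7605, hold=54.0986 ⇒ V=56.7605 exercise | (k=4,j=1): S=80.9631, K−S=39.9869, hold=37.3249 ⇒ V=39.9869 exercise | (k=4,j=2): S=102.1200, K−S=18.8300, hold=16.1680 ⇒ V=18.8300 exercise | (k=4,j=3): S=128.8055, K−S=0.0000, hold=2.6468 ⇒ V=2.6468 continue | (k=4,j=4): S=162.4643, K−S=0.0000, hold=0.0000 ⇒ V=0.0000 continue  boundary S*=102.1200
step 3: (k=3,j=0): S=72.0901, K−S=48.8599, hold=46.1979 ⇒ V=48.8599 exercise | (k=3,j=1): S=90.9283, K−S=30.0217, hold=27.3597 ⇒ V=30.0217 exercise | (k=3,j=2): S=114.6892, K−S=6.2608, hold=9.4300 ⇒ V=9.4300 continue | (k=3,j=3): S=144.6592, K−S=0.0000, hold=1.1189 ⇒ V=1.1189 continue  boundary S*=90.9283
step 2: (k=2,j=0): S=80.9631, K−S=39.9869, hold=37.3249 ⇒ V=39.9869 exercise | (k=2,j=1): S=102.1200, K−S=18.8300, hold=17.9277 ⇒ V=18.8300 exercise | (k=2,j=2): S=128.8055, K−S=0.0000, hold=4.6079 ⇒ V=4.6079 continue  boundary S*=102.1200
step 1: (k=1,j=0): S=90.9283, K−S=30.0217, hold=27.3597 ⇒ V=30.0217 exercise | (k=1,j=1): S=114.6892, K−S=6.2608, hold=10.5189 ⇒ V=10.5189 continue  boundary S*=90.9283
step 0: (k=0,j=0): S=102.1200, K−S=18.8300, hold=18.5323 ⇒ V=18.8300 exercise  boundary S*=102.1200

price = 18.8300
boundary = 102.1200 90.9283 102.1200 90.9283 102.1200
tree:
18.8300
30.0217 10.5189
39.9869 18.8300 4.6079
48.8599 30.0217 9.4300 1.1189
56.7605 39.9869 18.8300 2.6468 0.0000
63.7953 48.8599 30.0217 6.2608 0.0000 0.0000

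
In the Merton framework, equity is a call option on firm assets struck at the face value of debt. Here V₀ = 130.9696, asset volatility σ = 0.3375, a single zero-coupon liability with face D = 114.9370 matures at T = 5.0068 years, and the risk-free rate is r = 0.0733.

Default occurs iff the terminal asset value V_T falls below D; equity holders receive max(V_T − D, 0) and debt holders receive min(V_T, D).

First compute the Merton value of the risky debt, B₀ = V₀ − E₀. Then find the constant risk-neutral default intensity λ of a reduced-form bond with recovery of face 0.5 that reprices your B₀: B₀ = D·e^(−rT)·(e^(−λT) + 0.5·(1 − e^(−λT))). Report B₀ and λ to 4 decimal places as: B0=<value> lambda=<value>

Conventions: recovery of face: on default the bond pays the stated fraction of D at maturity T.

B0=68.2784 lambda=0.0670

With assets at 130.9696 and a single debt payment of 114.9370 at 5.0068 years:
d₁ = [ln(V₀/D) + (r + σ²/2)T] / (σ√T)
   = [ln(130.9696/114.9370) + (0.0733 + 0.5·0.3375²)·5.0068] / (0.3375·√5.0068)
   = [0.130581 + 0.652151] / 0.755186 = 1.036476
d₂ = d₁ − σ√T = 1.036476 − 0.755186 = 0.281290
N(d₁) = 0.850010,  N(d₂) = 0.610756,  e^(−rT) = 0.692811
E₀ = V₀·N(d₁) − D·e^(−rT)·N(d₂)
   = 130.9696·0.850010 − 114.9370·0.692811·0.610756 = 62.691211
B₀ = V₀ − E₀ = 130.9696 − 62.691211 = 68.278389
e^(−λT) = (B₀·e^(rT)/D − 0.5)/(1 − 0.5) = (68.2784·1.443396/114.9370 − 0.5)/0.5 = 0.71490028
λ = −ln(0.71490028)/5.0068 = 0.067031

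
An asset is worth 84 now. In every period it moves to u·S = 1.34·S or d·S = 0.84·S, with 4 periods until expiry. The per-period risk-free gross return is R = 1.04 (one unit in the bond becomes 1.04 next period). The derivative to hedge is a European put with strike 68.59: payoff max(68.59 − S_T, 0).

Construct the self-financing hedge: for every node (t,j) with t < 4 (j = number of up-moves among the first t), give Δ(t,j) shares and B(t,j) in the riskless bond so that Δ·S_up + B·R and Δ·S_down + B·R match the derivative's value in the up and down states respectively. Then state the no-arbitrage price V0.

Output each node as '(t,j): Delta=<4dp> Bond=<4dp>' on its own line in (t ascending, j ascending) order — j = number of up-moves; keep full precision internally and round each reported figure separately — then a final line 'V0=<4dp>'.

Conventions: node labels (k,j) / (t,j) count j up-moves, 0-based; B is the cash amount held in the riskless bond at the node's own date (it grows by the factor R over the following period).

Under the risk-neutral measure, an up-move has probability p* = (R−d)/(u−d) = 0.4000 and values discount at R = 1.04.
Payoffs at expiry: V(4,0)=26.7688, V(4,1)=1.8752, V(4,2)=0.0000, V(4,3)=0.0000, V(4,4)=0.0000
(3,0): S=49.7871. Δ = (V_up−V_dn)/(S_up−S_dn) = (1.8752−26.7688)/(66.7148−41.8212) = -1.0000. V = [p*·1.8752 + (1−p*)·26.7688]/1.04 = 16.1648. B = V − Δ·S = 65.9519.
(3,1): S=79.4223. Δ = (V_up−V_dn)/(S_up−S_dn) = (0.0000−1.8752)/(106.4259−66.7148) = -0.0472. V = [p*·0.0000 + (1−p*)·1.8752]/1.04 = 1.0819. B = V − Δ·S = 4.8323.
(3,2): S=126.6975. Δ = (V_up−V_dn)/(S_up−S_dn) = (0.0000−0.0000)/(169.7747−106.4259) = 0.0000. V = [p*·0.0000 + (1−p*)·0.0000]/1.04 = 0.0000. B = V − Δ·S = 0.0000.
(3,3): S=202.1127. Δ = (V_up−V_dn)/(S_up−S_dn) = (0.0000−0.0000)/(270.8311−169.7747) = 0.0000. V = [p*·0.0000 + (1−p*)·0.0000]/1.04 = 0.0000. B = V − Δ·S = 0.0000.
(2,0): S=59.2704. Δ = (V_up−V_dn)/(S_up−S_dn) = (1.0819−16.1648)/(79.4223−49.7871) = -0.5090. V = [p*·1.0819 + (1−p*)·16.1648]/1.04 = 9.7419. B = V − Δ·S = 39.9078.
(2,1): S=94.5504. Δ = (V_up−V_dn)/(S_up−S_dn) = (0.0000−1.0819)/(126.6975−79.4223) = -0.0229. V = [p*·0.0000 + (1−p*)·1.0819]/1.04 = 0.6242. B = V − Δ·S = 2.7879.
(2,2): S=150.8304. Δ = (V_up−V_dn)/(S_up−S_dn) = (0.0000−0.0000)/(202.1127−126.6975) = 0.0000. V = [p*·0.0000 + (1−p*)·0.0000]/1.04 = 0.0000. B = V − Δ·S = 0.0000.
(1,0): S=70.5600. Δ = (V_up−V_dn)/(S_up−S_dn) = (0.6242−9.7419)/(94.5504−59.2704) = -0.2584. V = [p*·0.6242 + (1−p*)·9.7419]/1.04 = 5.8604. B = V − Δ·S = 24.0960.
(1,1): S=112.5600. Δ = (V_up−V_dn)/(S_up−S_dn) = (0.0000−0.6242)/(150.8304−94.5504) = -0.0111. V = [p*·0.0000 + (1−p*)·0.6242]/1.04 = 0.3601. B = V − Δ·S = 1.6084.
(0,0): S=84.0000. Δ = (V_up−V_dn)/(S_up−S_dn) = (0.3601−5.8604)/(112.5600−70.5600) = -0.1310. V = [p*·0.3601 + (1−p*)·5.8604]/1.04 = 3.5195. B = V − Δ·S = 14.5201.
Verification: the root portfolio costs Δ(0,0)·S0 + B(0,0) = 3.5195, matching V0.

(0,0): Delta=-0.1310 Bond=14.5201
(1,0): Delta=-0.2584 Bond=24.0960
(1,1): Delta=-0.0111 Bond=1.6084
(2,0): Delta=-0.5090 Bond=39.9078
(2,1): Delta=-0.0229 Bond=2.7879
(2,2): Delta=0.0000 Bond=0.0000
(3,0): Delta=-1.0000 Bond=65.9519
(3,1): Delta=-0.0472 Bond=4.8323
(3,2): Delta=0.0000 Bond=0.0000
(3,3): Delta=0.0000 Bond=0.0000
V0=3.5195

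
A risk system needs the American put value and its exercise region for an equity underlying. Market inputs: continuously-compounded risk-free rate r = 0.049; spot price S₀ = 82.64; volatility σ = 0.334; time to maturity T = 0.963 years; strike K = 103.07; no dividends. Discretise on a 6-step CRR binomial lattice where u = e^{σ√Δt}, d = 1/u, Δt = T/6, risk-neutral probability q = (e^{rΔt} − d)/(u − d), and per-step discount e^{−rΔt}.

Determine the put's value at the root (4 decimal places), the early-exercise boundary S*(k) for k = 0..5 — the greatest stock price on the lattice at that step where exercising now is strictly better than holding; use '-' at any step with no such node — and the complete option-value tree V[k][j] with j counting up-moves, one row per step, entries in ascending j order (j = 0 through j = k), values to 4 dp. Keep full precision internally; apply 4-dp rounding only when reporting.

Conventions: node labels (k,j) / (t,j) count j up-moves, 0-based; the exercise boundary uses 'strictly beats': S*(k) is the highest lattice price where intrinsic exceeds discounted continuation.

params: Δt=0.16050 u=1.14317 d=0.87476 q=0.49601 e^(-rΔt)=0.99217
t_6 payoffs: 66.0432 54.6816 39.8338 20.4300 0.0000 0.0000 0.0000
t_5: node(5,0) S=42.3281 payoff=60.7419 vs cont=59.9345 → 60.7419 [stop]  node(5,1) S=55.3163 payoff=47.7537 vs cont=46.9463 → 47.7537 [stop]  node(5,2) S=72.2900 payoff=30.7800 vs cont=29.9726 → 30.7800 [stop]  node(5,3) S=94.4719 payoff=8.5981 vs cont=10.2158 → 10.2158 [wait]  node(5,4) S=123.4603 payoff=0.0000 vs cont=0.0000 → 0.0000 [wait]  node(5,5) S=161.3437 payoff=0.0000 vs cont=0.0000 → 0.0000 [wait]  ⇒ S*(5)=72.2900
t_4: node(4,0) S=48.3884 payoff=54.6816 vs cont=53.8742 → 54.6816 [stop]  node(4,1) S=63.2362 payoff=39.8338 vs cont=39.0264 → 39.8338 [stop]  node(4,2) S=82.6400 payoff=20.4300 vs cont=20.4187 → 20.4300 [stop]  node(4,3) S=107.9978 payoff=0.0000 vs cont=5.1083 → 5.1083 [wait]  node(4,4) S=141.1366 payoff=0.0000 vs cont=0.0000 → 0.0000 [wait]  ⇒ S*(4)=82.6400
t_3: node(3,0) S=55.3163 payoff=47.7537 vs cont=46.9463 → 47.7537 [stop]  node(3,1) S=72.2900 payoff=30.7800 vs cont=29.9726 → 30.7800 [stop]  node(3,2) S=94.4719 payoff=8.5981 vs cont=12.7297 → 12.7297 [wait]  node(3,3) S=123.4603 payoff=0.0000 vs cont=2.5543 → 2.5543 [wait]  ⇒ S*(3)=72.2900
t_2: node(2,0) S=63.2362 payoff=39.8338 vs cont=39.0264 → 39.8338 [stop]  node(2,1) S=82.6400 payoff=20.4300 vs cont=21.6559 → 21.6559 [wait]  node(2,2) S=107.9978 payoff=0.0000 vs cont=7.6224 → 7.6224 [wait]  ⇒ S*(2)=63.2362
t_1: node(1,0) S=72.2900 payoff=30.7800 vs cont=30.5759 → 30.7800 [stop]  node(1,1) S=94.4719 payoff=8.5981 vs cont=14.5800 → 14.5800 [wait]  ⇒ S*(1)=72.2900
t_0: node(0,0) S=82.6400 payoff=20.4300 vs cont=22.5664 → 22.5664 [wait]  ⇒ S*(0)=-

price = 22.5664
boundary = - 72.2900 63.2362 72.2900 82.6400 72.2900
tree:
22.5664
30.7800 14.5800
39.8338 21.6559 7.6224
47.7537 30.7800 12.7297 2.5543
54.6816 39.8338 20.4300 5.1083 0.0000
60.7419 47.7537 30.7800 10.2158 0.0000 0.0000
66.0432 54.6816 39.8338 20.4300 0.0000 0.0000 0.0000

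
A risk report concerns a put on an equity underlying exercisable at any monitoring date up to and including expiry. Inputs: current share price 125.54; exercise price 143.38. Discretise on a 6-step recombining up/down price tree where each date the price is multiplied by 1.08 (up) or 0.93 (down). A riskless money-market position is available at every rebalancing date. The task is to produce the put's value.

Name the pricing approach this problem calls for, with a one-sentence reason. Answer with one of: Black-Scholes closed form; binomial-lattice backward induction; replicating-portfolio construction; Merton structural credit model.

Key observation: the defining feature is the embedded early-exercise option across 6 discrete dates on the spot-125.54 tree; pricing the strike-143.38 put means working backward with an exercise test at every node.

framework: binomial-lattice backward induction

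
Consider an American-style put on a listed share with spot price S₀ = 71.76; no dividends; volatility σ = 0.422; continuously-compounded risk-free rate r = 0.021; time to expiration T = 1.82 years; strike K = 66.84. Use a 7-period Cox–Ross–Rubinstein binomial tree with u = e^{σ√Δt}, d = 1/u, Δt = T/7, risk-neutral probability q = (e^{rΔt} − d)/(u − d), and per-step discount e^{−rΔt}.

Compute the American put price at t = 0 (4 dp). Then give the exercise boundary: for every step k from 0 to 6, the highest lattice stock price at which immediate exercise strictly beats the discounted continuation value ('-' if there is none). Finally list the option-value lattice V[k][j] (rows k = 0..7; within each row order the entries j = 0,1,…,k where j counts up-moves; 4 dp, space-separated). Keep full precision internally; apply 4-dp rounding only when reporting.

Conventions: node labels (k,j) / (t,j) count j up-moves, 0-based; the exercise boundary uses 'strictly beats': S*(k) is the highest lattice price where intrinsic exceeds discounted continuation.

params: Δt=0.26000 u=1.24008 d=0.80640 q=0.45904 e^(-rΔt)=0.99455
t_7 payoffs: 50.9279 42.3703 29.2104 8.9729 0.0000 0.0000 0.0000 0.0000
t_6: node(6,0) S=19.7323 payoff=47.1077 vs cont=46.7438 → 47.1077 [stop]  node(6,1) S=30.3444 payoff=36.4956 vs cont=36.1316 → 36.4956 [stop]  node(6,2) S=46.6639 payoff=20.1761 vs cont=19.8122 → 20.1761 [stop]  node(6,3) S=71.7600 payoff=0.0000 vs cont=4.8276 → 4.8276 [wait]  node(6,4) S=110.3530 payoff=0.0000 vs cont=0.0000 → 0.0000 [wait]  node(6,5) S=169.7016 payoff=0.0000 vs cont=0.0000 → 0.0000 [wait]  node(6,6) S=260.9683 payoff=0.0000 vs cont=0.0000 → 0.0000 [wait]  ⇒ S*(6)=46.6639
t_5: node(5,0) S=24.4697 payoff=42.3703 vs cont=42.0064 → 42.3703 [stop]  node(5,1) S=37.6296 payoff=29.2104 vs cont=28.8464 → 29.2104 [stop]  node(5,2) S=57.8671 payoff=8.9729 vs cont=13.0591 → 13.0591 [wait]  node(5,3) S=88.9884 payoff=0.0000 vs cont=2.5973 → 2.5973 [wait]  node(5,4) S=136.8469 payoff=0.0000 vs cont=0.0000 → 0.0000 [wait]  node(5,5) S=210.4442 payoff=0.0000 vs cont=0.0000 → 0.0000 [wait]  ⇒ S*(5)=37.6296
t_4: node(4,0) S=30.3444 payoff=36.4956 vs cont=36.1316 → 36.4956 [stop]  node(4,1) S=46.6639 payoff=20.1761 vs cont=21.6777 → 21.6777 [wait]  node(4,2) S=71.7600 payoff=0.0000 vs cont=8.2118 → 8.2118 [wait]  node(4,3) S=110.3530 payoff=0.0000 vs cont=1.3974 → 1.3974 [wait]  node(4,4) S=169.7016 payoff=0.0000 vs cont=0.0000 → 0.0000 [wait]  ⇒ S*(4)=30.3444
t_3: node(3,0) S=37.6296 payoff=29.2104 vs cont=29.5319 → 29.5319 [wait]  node(3,1) S=57.8671 payoff=8.9729 vs cont=15.4120 → 15.4120 [wait]  node(3,2) S=88.9884 payoff=0.0000 vs cont=5.0561 → 5.0561 [wait]  node(3,3) S=136.8469 payoff=0.0000 vs cont=0.7518 → 0.7518 [wait]  ⇒ S*(3)=-
t_2: node(2,0) S=46.6639 payoff=20.1761 vs cont=22.9249 → 22.9249 [wait]  node(2,1) S=71.7600 payoff=0.0000 vs cont=10.6002 → 10.6002 [wait]  node(2,2) S=110.3530 payoff=0.0000 vs cont=3.0635 → 3.0635 [wait]  ⇒ S*(2)=-
t_1: node(1,0) S=57.8671 payoff=8.9729 vs cont=17.1734 → 17.1734 [wait]  node(1,1) S=88.9884 payoff=0.0000 vs cont=7.1017 → 7.1017 [wait]  ⇒ S*(1)=-
t_0: node(0,0) S=71.7600 payoff=0.0000 vs cont=12.4818 → 12.4818 [wait]  ⇒ S*(0)=-

price = 12.4818
boundary = - - - - 30.3444 37.6296 46.6639
tree:
12.4818
17.1734 7.1017
22.9249 10.6002 3.0635
29.5319 15.4120 5.0561 0.7518
36.4956 21.6777 8.2118 1.3974 0.0000
42.3703 29.2104 13.0591 2.5973 0.0000 0.0000
47.1077 36.4956 20.1761 4.8276 0.0000 0.0000 0.0000
50.9279 42.3703 29.2104 8.9729 0.0000 0.0000 0.0000 0.0000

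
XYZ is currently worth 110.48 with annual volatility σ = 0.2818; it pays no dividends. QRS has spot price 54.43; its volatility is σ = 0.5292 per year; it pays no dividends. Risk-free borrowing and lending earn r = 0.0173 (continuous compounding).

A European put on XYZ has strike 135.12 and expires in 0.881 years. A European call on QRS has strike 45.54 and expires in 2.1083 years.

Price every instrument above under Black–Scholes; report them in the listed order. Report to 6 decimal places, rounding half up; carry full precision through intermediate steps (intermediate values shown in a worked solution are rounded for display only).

[XYZ put K=135.12]
σ√T = 0.2818·√0.881 = 0.264502
d₁ = (ln(S/K) + (r+σ²/2)T) / (σ√T) = (ln(110.48/135.12) + (0.0173+0.2818²/2)·0.881) / 0.264502 = (-0.201329 + 0.050222) / 0.264502 = -0.571288
d₂ = d₁ − σ√T = -0.571288 − 0.264502 = -0.835790
e^{−rT} = 0.984874
N(−d₁) = 0.716098,  N(−d₂) = 0.798363
price = K·e^{−rT}·N(−d₂) − S·N(−d₁) = 106.243185 − 79.114483 = 27.128702
[QRS call K=45.54]
σ√T = 0.5292·√2.1083 = 0.768398
d₁ = (ln(S/K) + (r+σ²/2)T) / (σ√T) = (ln(54.43/45.54) + (0.0173+0.5292²/2)·2.1083) / 0.768398 = (0.178324 + 0.331691) / 0.768398 = 0.663739
d₂ = d₁ − σ√T = 0.663739 − 0.768398 = -0.104659
e^{−rT} = 0.964184
N(d₁) = 0.746571,  N(d₂) = 0.458323
price = S·N(d₁) − K·e^{−rT}·N(d₂) = 40.635876 − 20.124482 = 20.511395

price(XYZ put K=135.12) = 27.128702
price(QRS call K=45.54) = 20.511395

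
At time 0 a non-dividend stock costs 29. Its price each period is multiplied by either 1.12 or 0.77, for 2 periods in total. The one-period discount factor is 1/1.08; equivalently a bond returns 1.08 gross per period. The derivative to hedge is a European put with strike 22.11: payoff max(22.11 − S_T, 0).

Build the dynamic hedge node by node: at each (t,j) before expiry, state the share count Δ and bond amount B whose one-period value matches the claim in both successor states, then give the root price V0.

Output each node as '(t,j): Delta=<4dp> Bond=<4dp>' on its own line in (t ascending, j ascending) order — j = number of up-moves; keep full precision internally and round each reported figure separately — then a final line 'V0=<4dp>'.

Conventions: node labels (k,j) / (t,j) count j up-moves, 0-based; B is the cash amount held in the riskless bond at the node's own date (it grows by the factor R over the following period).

No-arbitrage ⇒ martingale measure with p* = (R−d)/(u−d) = 0.8857.
Terminal payoffs: V(2,0)=4.9159, V(2,1)=0.0000, V(2,2)=0.0000
  t=1,j=0: stock 22.3300 → up 25.0096 (V=0.0000), down 17.1941 (V=4.9159). Price 0.5202; hedge Δ=-0.6290, bond B=14.5656.
  t=1,j=1: stock 32.4800 → up 36.3776 (V=0.0000), down 25.0096 (V=0.0000). Price 0.0000; hedge Δ=0.0000, bond B=0.0000.
  t=0,j=0: stock 29.0000 → up 32.4800 (V=0.0000), down 22.3300 (V=0.5202). Price 0.0550; hedge Δ=-0.0513, bond B=1.5413.
Verification: the root portfolio costs Δ(0,0)·S0 + B(0,0) = 0.0550, matching V0.

(0,0): Delta=-0.0513 Bond=1.5413
(1,0): Delta=-0.6290 Bond=14.5656
(1,1): Delta=0.0000 Bond=0.0000
V0=0.0550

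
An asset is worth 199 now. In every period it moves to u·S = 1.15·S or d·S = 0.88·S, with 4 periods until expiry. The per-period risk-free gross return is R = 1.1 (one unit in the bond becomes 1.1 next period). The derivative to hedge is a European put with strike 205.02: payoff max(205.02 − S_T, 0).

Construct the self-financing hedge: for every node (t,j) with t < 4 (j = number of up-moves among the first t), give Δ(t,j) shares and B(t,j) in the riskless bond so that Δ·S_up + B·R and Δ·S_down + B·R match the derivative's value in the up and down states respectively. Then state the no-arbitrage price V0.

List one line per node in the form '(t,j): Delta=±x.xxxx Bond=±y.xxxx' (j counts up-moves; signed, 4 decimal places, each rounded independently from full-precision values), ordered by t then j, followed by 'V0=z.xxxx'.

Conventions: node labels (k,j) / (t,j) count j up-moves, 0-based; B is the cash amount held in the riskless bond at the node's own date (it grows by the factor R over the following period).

(0,0): Delta=-0.0656 Bond=13.9320
(1,0): Delta=-0.2885 Bond=54.3495
(1,1): Delta=-0.0269 Bond=6.4561
(2,0): Delta=-1.0000 Bond=169.4380
(2,1): Delta=-0.1647 Bond=34.8632
(2,2): Delta=-0.0029 Bond=0.7922
(3,0): Delta=-1.0000 Bond=186.3818
(3,1): Delta=-1.0000 Bond=186.3818
(3,2): Delta=-0.0194 Bond=4.7059
(3,3): Delta=0.0000 Bond=0.0000
V0=0.8759

Since d<R<u, set p* = (R−d)/(u−d) = 0.8148; price each node as the discounted p*-expectation of its children.
At maturity the claim pays: V(4,0)=85.6806, V(4,1)=49.0651, V(4,2)=1.2153, V(4,3)=0.0000, V(4,4)=0.0000
Node (3,0) S=135.6129: V=(p*·49.0651+(1−p*)·85.6806)/1.1=50.7689; Δ=(49.0651−85.6806)/(155.9549−119.3394)=-1.0000; B=V−Δ·S=186.3818
Node (3,1) S=177.2214: V=(p*·1.2153+(1−p*)·49.0651)/1.1=9.1604; Δ=(1.2153−49.0651)/(203.8047−155.9549)=-1.0000; B=V−Δ·S=186.3818
Node (3,2) S=231.5962: V=(p*·0.0000+(1−p*)·1.2153)/1.1=0.2046; Δ=(0.0000−1.2153)/(266.3356−203.8047)=-0.0194; B=V−Δ·S=4.7059
Node (3,3) S=302.6541: V=(p*·0.0000+(1−p*)·0.0000)/1.1=0.0000; Δ=(0.0000−0.0000)/(348.0522−266.3356)=0.0000; B=V−Δ·S=0.0000
Node (2,0) S=154.1056: V=(p*·9.1604+(1−p*)·50.7689)/1.1=15.3324; Δ=(9.1604−50.7689)/(177.2214−135.6129)=-1.0000; B=V−Δ·S=169.4380
Node (2,1) S=201.3880: V=(p*·0.2046+(1−p*)·9.1604)/1.1=1.6937; Δ=(0.2046−9.1604)/(231.5962−177.2214)=-0.1647; B=V−Δ·S=34.8632
Node (2,2) S=263.1775: V=(p*·0.0000+(1−p*)·0.2046)/1.1=0.0344; Δ=(0.0000−0.2046)/(302.6541−231.5962)=-0.0029; B=V−Δ·S=0.7922
Node (1,0) S=175.1200: V=(p*·1.6937+(1−p*)·15.3324)/1.1=3.8358; Δ=(1.6937−15.3324)/(201.3880−154.1056)=-0.2885; B=V−Δ·S=54.3495
Node (1,1) S=228.8500: V=(p*·0.0344+(1−p*)·1.6937)/1.1=0.3107; Δ=(0.0344−1.6937)/(263.1775−201.3880)=-0.0269; B=V−Δ·S=6.4561
Node (0,0) S=199.0000: V=(p*·0.3107+(1−p*)·3.8358)/1.1=0.8759; Δ=(0.3107−3.8358)/(228.8500−175.1200)=-0.0656; B=V−Δ·S=13.9320
Check: Δ(0,0)·S0 + B(0,0) = 0.8759 = V0.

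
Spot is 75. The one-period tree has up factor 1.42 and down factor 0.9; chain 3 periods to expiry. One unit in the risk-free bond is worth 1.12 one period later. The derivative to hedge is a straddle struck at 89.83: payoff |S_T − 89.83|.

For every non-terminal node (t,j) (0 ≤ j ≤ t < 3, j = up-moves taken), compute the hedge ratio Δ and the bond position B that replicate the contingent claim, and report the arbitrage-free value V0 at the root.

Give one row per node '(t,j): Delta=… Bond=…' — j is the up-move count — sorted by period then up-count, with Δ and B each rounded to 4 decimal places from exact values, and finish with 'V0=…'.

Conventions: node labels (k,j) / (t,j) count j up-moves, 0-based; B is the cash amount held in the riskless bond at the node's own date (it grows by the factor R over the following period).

Under the risk-neutral measure, an up-move has probability p* = (R−d)/(u−d) = 0.4231 and values discount at R = 1.12.
Expiry values: V(3,0)=35.1550, V(3,1)=3.5650, V(3,2)=46.2770, V(3,3)=124.9166
(2,0): S=60.7500. Δ = (V_up−V_dn)/(S_up−S_dn) = (3.5650−35.1550)/(86.2650−54.6750) = -1.0000. V = [p*·3.5650 + (1−p*)·35.1550]/1.12 = 19.4554. B = V − Δ·S = 80.2054.
(2,1): S=95.8500. Δ = (V_up−V_dn)/(S_up−S_dn) = (46.2770−3.5650)/(136.1070−86.2650) = 0.8569. V = [p*·46.2770 + (1−p*)·3.5650]/1.12 = 19.3174. B = V − Δ·S = -62.8211.
(2,2): S=151.2300. Δ = (V_up−V_dn)/(S_up−S_dn) = (124.9166−46.2770)/(214.7466−136.1070) = 1.0000. V = [p*·124.9166 + (1−p*)·46.2770]/1.12 = 71.0246. B = V − Δ·S = -80.2054.
(1,0): S=67.5000. Δ = (V_up−V_dn)/(S_up−S_dn) = (19.3174−19.4554)/(95.8500−60.7500) = -0.0039. V = [p*·19.3174 + (1−p*)·19.4554]/1.12 = 17.3187. B = V − Δ·S = 17.5841.
(1,1): S=106.5000. Δ = (V_up−V_dn)/(S_up−S_dn) = (71.0246−19.3174)/(151.2300−95.8500) = 0.9337. V = [p*·71.0246 + (1−p*)·19.3174]/1.12 = 36.7799. B = V − Δ·S = -62.6571.
(0,0): S=75.0000. Δ = (V_up−V_dn)/(S_up−S_dn) = (36.7799−17.3187)/(106.5000−67.5000) = 0.4990. V = [p*·36.7799 + (1−p*)·17.3187]/1.12 = 22.8146. B = V − Δ·S = -14.6108.
As a check, the time-0 holding Δ(0,0)·S0 + B(0,0) comes to 22.8146 — exactly V0.

(0,0): Delta=0.4990 Bond=-14.6108
(1,0): Delta=-0.0039 Bond=17.5841
(1,1): Delta=0.9337 Bond=-62.6571
(2,0): Delta=-1.0000 Bond=80.2054
(2,1): Delta=0.8569 Bond=-62.8211
(2,2): Delta=1.0000 Bond=-80.2054
V0=22.8146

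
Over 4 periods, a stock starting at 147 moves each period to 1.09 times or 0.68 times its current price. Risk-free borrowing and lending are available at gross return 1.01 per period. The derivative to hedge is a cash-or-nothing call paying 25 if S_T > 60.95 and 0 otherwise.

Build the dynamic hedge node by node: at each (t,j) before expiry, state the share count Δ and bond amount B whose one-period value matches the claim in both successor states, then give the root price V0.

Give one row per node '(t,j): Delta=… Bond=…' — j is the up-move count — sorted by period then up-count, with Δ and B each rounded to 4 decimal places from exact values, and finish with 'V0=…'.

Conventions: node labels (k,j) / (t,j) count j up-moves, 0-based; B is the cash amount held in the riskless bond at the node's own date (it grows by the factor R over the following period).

Under the risk-neutral measure, an up-move has probability p* = (R−d)/(u−d) = 0.8049 and values discount at R = 1.01.
Expiry values: V(4,0)=0.0000, V(4,1)=0.0000, V(4,2)=25.0000, V(4,3)=25.0000, V(4,4)=25.0000
  t=3,j=0: stock 46.2215 → up 50.3814 (V=0.0000), down 31.4306 (V=0.0000). Price 0.0000; hedge Δ=0.0000, bond B=0.0000.
  t=3,j=1: stock 74.0904 → up 80.7585 (V=25.0000), down 50.3814 (V=0.0000). Price 19.9227; hedge Δ=0.8230, bond B=-41.0529.
  t=3,j=2: stock 118.7625 → up 129.4511 (V=25.0000), down 80.7585 (V=25.0000). Price 24.7525; hedge Δ=0.0000, bond B=24.7525.
  t=3,j=3: stock 190.3693 → up 207.5025 (V=25.0000), down 129.4511 (V=25.0000). Price 24.7525; hedge Δ=0.0000, bond B=24.7525.
  t=2,j=0: stock 67.9728 → up 74.0904 (V=19.9227), down 46.2215 (V=0.0000). Price 15.8766; hedge Δ=0.7149, bond B=-32.7154.
  t=2,j=1: stock 108.9564 → up 118.7625 (V=24.7525), down 74.0904 (V=19.9227). Price 23.5743; hedge Δ=0.1081, bond B=11.7945.
  t=2,j=2: stock 174.6507 → up 190.3693 (V=24.7525), down 118.7625 (V=24.7525). Price 24.5074; hedge Δ=0.0000, bond B=24.5074.
  t=1,j=0: stock 99.9600 → up 108.9564 (V=23.5743), down 67.9728 (V=15.8766). Price 21.8538; hedge Δ=0.1878, bond B=3.0788.
  t=1,j=1: stock 160.2300 → up 174.6507 (V=24.5074), down 108.9564 (V=23.5743). Price 24.0845; hedge Δ=0.0142, bond B=21.8087.
  t=0,j=0: stock 147.0000 → up 160.2300 (V=24.0845), down 99.9600 (V=21.8538). Price 23.4151; hedge Δ=0.0370, bond B=17.9744.
As a check, the time-0 holding Δ(0,0)·S0 + B(0,0) comes to 23.4151 — exactly V0.

(0,0): Delta=0.0370 Bond=17.9744
(1,0): Delta=0.1878 Bond=3.0788
(1,1): Delta=0.0142 Bond=21.8087
(2,0): Delta=0.7149 Bond=-32.7154
(2,1): Delta=0.1081 Bond=11.7945
(2,2): Delta=0.0000 Bond=24.5074
(3,0): Delta=0.0000 Bond=0.0000
(3,1): Delta=0.8230 Bond=-41.0529
(3,2): Delta=0.0000 Bond=24.7525
(3,3): Delta=0.0000 Bond=24.7525
V0=23.4151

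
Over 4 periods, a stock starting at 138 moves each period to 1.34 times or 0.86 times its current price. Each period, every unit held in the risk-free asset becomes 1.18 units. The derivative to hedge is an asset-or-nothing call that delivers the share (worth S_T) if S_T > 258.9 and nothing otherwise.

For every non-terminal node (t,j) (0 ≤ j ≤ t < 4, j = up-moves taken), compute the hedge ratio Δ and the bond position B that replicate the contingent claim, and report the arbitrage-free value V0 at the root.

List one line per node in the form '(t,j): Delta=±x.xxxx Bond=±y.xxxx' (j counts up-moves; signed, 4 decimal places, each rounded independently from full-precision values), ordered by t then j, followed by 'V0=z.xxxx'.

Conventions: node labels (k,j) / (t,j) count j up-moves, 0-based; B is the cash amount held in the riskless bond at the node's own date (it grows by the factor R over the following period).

(0,0): Delta=1.6000 Bond=-117.2840
(1,0): Delta=1.6000 Bond=-138.3951
(1,1): Delta=1.6000 Bond=-138.3951
(2,0): Delta=0.0000 Bond=0.0000
(2,1): Delta=2.1135 Bond=-244.9593
(2,2): Delta=1.4353 Bond=-122.4796
(3,0): Delta=0.0000 Bond=0.0000
(3,1): Delta=0.0000 Bond=0.0000
(3,2): Delta=2.7917 Bond=-433.5779
(3,3): Delta=1.0000 Bond=0.0000
V0=103.5194

Arbitrage-free pricing uses the up-move probability p* = (R−d)/(u−d) = 0.6667, discounting each step at R = 1.18.
Payoffs at expiry: V(4,0)=0.0000, V(4,1)=0.0000, V(4,2)=0.0000, V(4,3)=285.5564, V(4,4)=444.9368
  t=3,j=0: stock 87.7757 → up 117.6195 (V=0.0000), down 75.4871 (V=0.0000). Price 0.0000; hedge Δ=0.0000, bond B=0.0000.
  t=3,j=1: stock 136.7668 → up 183.2676 (V=0.0000), down 117.6195 (V=0.0000). Price 0.0000; hedge Δ=0.0000, bond B=0.0000.
  t=3,j=2: stock 213.1018 → up 285.5564 (V=285.5564), down 183.2676 (V=0.0000). Price 161.3313; hedge Δ=2.7917, bond B=-433.5779.
  t=3,j=3: stock 332.0424 → up 444.9368 (V=444.9368), down 285.5564 (V=285.5564). Price 332.0424; hedge Δ=1.0000, bond B=0.0000.
  t=2,j=0: stock 102.0648 → up 136.7668 (V=0.0000), down 87.7757 (V=0.0000). Price 0.0000; hedge Δ=0.0000, bond B=0.0000.
  t=2,j=1: stock 159.0312 → up 213.1018 (V=161.3313), down 136.7668 (V=0.0000). Price 91.1476; hedge Δ=2.1135, bond B=-244.9593.
  t=2,j=2: stock 247.7928 → up 332.0424 (V=332.0424), down 213.1018 (V=161.3313). Price 233.1684; hedge Δ=1.4353, bond B=-122.4796.
  t=1,j=0: stock 118.6800 → up 159.0312 (V=91.1476), down 102.0648 (V=0.0000). Price 51.4958; hedge Δ=1.6000, bond B=-138.3951.
  t=1,j=1: stock 184.9200 → up 247.7928 (V=233.1684), down 159.0312 (V=91.1476). Price 157.4815; hedge Δ=1.6000, bond B=-138.3951.
  t=0,j=0: stock 138.0000 → up 184.9200 (V=157.4815), down 118.6800 (V=51.4958). Price 103.5194; hedge Δ=1.6000, bond B=-117.2840.
As a check, the time-0 holding Δ(0,0)·S0 + B(0,0) comes to 103.5194 — exactly V0.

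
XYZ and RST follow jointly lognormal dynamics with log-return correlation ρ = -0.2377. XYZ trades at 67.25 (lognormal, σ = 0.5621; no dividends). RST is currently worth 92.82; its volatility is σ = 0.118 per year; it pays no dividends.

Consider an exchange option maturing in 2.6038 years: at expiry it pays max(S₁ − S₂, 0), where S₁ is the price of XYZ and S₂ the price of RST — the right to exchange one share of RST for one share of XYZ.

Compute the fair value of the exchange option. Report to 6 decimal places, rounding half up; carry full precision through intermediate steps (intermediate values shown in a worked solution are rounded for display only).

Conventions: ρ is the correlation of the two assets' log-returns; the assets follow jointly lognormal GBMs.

σ_eff = √(σ₁² + σ₂² − 2ρσ₁σ₂) = √(0.5621² + 0.118² − 2·-0.2377·0.5621·0.118) = 0.601176
d₁ = (ln(S₁/S₂) + (q₂ − q₁ + σ_eff²/2)T) / (σ_eff√T) = (ln(67.25/92.82) + (0.0 − 0.0 + 0.180706)·2.6038) / 0.970075 = 0.152852
d₂ = d₁ − σ_eff√T = 0.152852 − 0.970075 = -0.817223
N(d₁) = 0.560743,  N(d₂) = 0.206900
V = S₁·e^{−q₁T}·N(d₁) − S₂·e^{−q₂T}·N(d₂) = 37.709935 − 19.204496 = 18.505439
Key observation: the rate r is irrelevant here: denominating values in RST turns the exchange into a ratio option on S₁/S₂, and discounting at r drops out.

exchange price = 18.505439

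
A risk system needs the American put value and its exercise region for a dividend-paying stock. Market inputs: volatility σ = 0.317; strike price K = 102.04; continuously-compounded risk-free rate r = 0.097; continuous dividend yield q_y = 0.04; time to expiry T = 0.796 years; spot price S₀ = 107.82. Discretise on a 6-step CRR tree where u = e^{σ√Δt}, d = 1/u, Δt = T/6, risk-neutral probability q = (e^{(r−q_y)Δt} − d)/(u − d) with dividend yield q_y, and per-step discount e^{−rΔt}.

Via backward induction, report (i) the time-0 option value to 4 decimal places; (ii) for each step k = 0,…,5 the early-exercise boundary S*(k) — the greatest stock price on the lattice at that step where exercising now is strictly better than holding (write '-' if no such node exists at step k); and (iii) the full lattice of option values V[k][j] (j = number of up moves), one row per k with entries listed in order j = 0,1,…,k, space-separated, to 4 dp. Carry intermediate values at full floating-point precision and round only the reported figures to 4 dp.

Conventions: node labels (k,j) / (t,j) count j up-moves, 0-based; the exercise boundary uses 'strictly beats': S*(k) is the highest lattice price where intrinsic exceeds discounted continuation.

price = 7.3487
boundary = - - - 76.2545 67.9393 76.2545
tree:
7.3487
11.5874 3.3656
17.6565 5.9116 0.9461
25.7855 10.1091 1.9320 0.0000
34.1007 16.6354 3.9453 0.0000 0.0000
41.5092 25.7855 8.0567 0.0000 0.0000 0.0000
48.1099 34.1007 16.4526 0.0000 0.0000 0.0000 0.0000

params: Δt=0.13267 u=1.12239 d=0.89095 q=0.50396 e^(-rΔt)=0.98721
t_6 payoffs: 48.1099 34.1007 16.4526 0.0000 0.0000 0.0000 0.0000
t_5: node(5,0) S=60.5308 payoff=41.5092 vs cont=40.5249 → 41.5092 [stop]  node(5,1) S=76.2545 payoff=25.7855 vs cont=24.8844 → 25.7855 [stop]  node(5,2) S=96.0627 payoff=5.9773 vs cont=8.0567 → 8.0567 [wait]  node(5,3) S=121.0163 payoff=0.0000 vs cont=0.0000 → 0.0000 [wait]  node(5,4) S=152.4520 payoff=0.0000 vs cont=0.0000 → 0.0000 [wait]  node(5,5) S=192.0536 payoff=0.0000 vs cont=0.0000 → 0.0000 [wait]  ⇒ S*(5)=76.2545
t_4: node(4,0) S=67.9393 payoff=34.1007 vs cont=33.1556 → 34.1007 [stop]  node(4,1) S=85.5874 payoff=16.4526 vs cont=16.6354 → 16.6354 [wait]  node(4,2) S=107.8200 payoff=0.0000 vs cont=3.9453 → 3.9453 [wait]  node(4,3) S=135.8278 payoff=0.0000 vs cont=0.0000 → 0.0000 [wait]  node(4,4) S=171.1110 payoff=0.0000 vs cont=0.0000 → 0.0000 [wait]  ⇒ S*(4)=67.9393
t_3: node(3,0) S=76.2545 payoff=25.7855 vs cont=24.9753 → 25.7855 [stop]  node(3,1) S=96.0627 payoff=5.9773 vs cont=10.1091 → 10.1091 [wait]  node(3,2) S=121.0163 payoff=0.0000 vs cont=1.9320 → 1.9320 [wait]  node(3,3) S=152.4520 payoff=0.0000 vs cont=0.0000 → 0.0000 [wait]  ⇒ S*(3)=76.2545
t_2: node(2,0) S=85.5874 payoff=16.4526 vs cont=17.6565 → 17.6565 [wait]  node(2,1) S=107.8200 payoff=0.0000 vs cont=5.9116 → 5.9116 [wait]  node(2,2) S=135.8278 payoff=0.0000 vs cont=0.9461 → 0.9461 [wait]  ⇒ S*(2)=-
t_1: node(1,0) S=96.0627 payoff=5.9773 vs cont=11.5874 → 11.5874 [wait]  node(1,1) S=121.0163 payoff=0.0000 vs cont=3.3656 → 3.3656 [wait]  ⇒ S*(1)=-
t_0: node(0,0) S=107.8200 payoff=0.0000 vs cont=7.3487 → 7.3487 [wait]  ⇒ S*(0)=-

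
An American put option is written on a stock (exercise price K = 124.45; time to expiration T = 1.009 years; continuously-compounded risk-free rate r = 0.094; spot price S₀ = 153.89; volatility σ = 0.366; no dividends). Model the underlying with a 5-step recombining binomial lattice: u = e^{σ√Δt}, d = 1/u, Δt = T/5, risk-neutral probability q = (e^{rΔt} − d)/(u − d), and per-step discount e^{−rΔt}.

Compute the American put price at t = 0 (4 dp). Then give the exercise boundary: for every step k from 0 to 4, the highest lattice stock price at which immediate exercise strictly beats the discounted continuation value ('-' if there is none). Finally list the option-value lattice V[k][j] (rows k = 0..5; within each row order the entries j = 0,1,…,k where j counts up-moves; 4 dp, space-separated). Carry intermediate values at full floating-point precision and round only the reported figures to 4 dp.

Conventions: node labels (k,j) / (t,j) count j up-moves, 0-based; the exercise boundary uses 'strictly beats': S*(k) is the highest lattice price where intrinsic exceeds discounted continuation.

price = 5.5854
boundary = - - - 93.9716 79.7246
tree:
5.5854
10.1386 1.5380
17.9184 3.2450 0.0000
30.4784 6.8466 0.0000 0.0000
44.7254 14.4455 0.0000 0.0000 0.0000
56.8125 30.4784 0.0000 0.0000 0.0000 0.0000

Δt=0.20180, u=1.17870, d=0.84839, q=0.51696, disc=e^(-rΔt)=0.98121
k=5 terminal: V=max(K-S,0) → 56.8125 30.4784 0.0000 0.0000 0.0000 0.0000
k=4: j=0 S=79.7246 intr=44.7254 cont=42.3870 V=44.7254[EX]; j=1 S=110.7647 intr=13.6853 cont=14.4455 V=14.4455[hold]; j=2 S=153.8900 intr=0.0000 cont=0.0000 V=0.0000[hold]; j=3 S=213.8058 intr=0.0000 cont=0.0000 V=0.0000[hold]; j=4 S=297.0494 intr=0.0000 cont=0.0000 V=0.0000[hold]  S*(4)=79.7246
k=3: j=0 S=93.9716 intr=30.4784 cont=28.5255 V=30.4784[EX]; j=1 S=130.5587 intr=0.0000 cont=6.8466 V=6.8466[hold]; j=2 S=181.3907 intr=0.0000 cont=0.0000 V=0.0000[hold]; j=3 S=252.0137 intr=0.0000 cont=0.0000 V=0.0000[hold]  S*(3)=93.9716
k=2: j=0 S=110.7647 intr=13.6853 cont=17.9184 V=17.9184[hold]; j=1 S=153.8900 intr=0.0000 cont=3.2450 V=3.2450[hold]; j=2 S=213.8058 intr=0.0000 cont=0.0000 V=0.0000[hold]  S*(2)=-
k=1: j=0 S=130.5587 intr=0.0000 cont=10.1386 V=10.1386[hold]; j=1 S=181.3907 intr=0.0000 cont=1.5380 V=1.5380[hold]  S*(1)=-
k=0: j=0 S=153.8900 intr=0.0000 cont=5.5854 V=5.5854[hold]  S*(0)=-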